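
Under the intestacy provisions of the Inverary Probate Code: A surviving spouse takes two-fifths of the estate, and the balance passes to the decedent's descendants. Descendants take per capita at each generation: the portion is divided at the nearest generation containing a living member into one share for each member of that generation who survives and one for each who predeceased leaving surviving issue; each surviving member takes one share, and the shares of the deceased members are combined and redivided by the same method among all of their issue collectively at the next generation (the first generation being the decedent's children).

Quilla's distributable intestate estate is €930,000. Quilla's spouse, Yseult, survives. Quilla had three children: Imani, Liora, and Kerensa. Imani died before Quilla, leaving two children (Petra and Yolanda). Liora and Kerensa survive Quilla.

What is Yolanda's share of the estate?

Yseult takes two-fifths of €930,000 = €372,000. The remaining €558,000 passes to the descendants.
The descendants' portion (€558,000) is divided at the children's generation into 3 shares of €186,000. Liora and Kerensa each take €186,000. The remaining share for the deceased Imani (€186,000) is carried to the next generation.
That pool (€186,000) is divided at the grandchildren's generation equally among Petra and Yolanda: €93,000 each.

Yolanda receives €93,000.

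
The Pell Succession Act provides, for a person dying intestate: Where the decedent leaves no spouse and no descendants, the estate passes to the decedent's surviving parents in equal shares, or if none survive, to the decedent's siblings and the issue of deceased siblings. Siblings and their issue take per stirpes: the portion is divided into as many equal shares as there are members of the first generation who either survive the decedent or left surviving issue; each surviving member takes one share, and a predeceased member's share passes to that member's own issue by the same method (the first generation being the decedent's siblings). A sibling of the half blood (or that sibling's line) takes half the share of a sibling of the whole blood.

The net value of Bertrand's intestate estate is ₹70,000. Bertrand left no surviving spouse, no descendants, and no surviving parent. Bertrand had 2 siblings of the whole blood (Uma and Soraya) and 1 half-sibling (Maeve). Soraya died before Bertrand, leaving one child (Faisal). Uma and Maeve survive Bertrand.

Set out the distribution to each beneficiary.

The entire ₹70,000 passes to the siblings and their issue.
Counting each half-blood sibling's line as half a unit, there are 5/2 units in ₹70,000, so one unit is ₹28,000. Whole-blood lines (Uma and Soraya) take ₹28,000 each; half-blood lines (Maeve) take ₹14,000 each.
Soraya's share (₹28,000) passes entirely to Faisal.

Uma: ₹28,000; Maeve: ₹14,000; Faisal: ₹28,000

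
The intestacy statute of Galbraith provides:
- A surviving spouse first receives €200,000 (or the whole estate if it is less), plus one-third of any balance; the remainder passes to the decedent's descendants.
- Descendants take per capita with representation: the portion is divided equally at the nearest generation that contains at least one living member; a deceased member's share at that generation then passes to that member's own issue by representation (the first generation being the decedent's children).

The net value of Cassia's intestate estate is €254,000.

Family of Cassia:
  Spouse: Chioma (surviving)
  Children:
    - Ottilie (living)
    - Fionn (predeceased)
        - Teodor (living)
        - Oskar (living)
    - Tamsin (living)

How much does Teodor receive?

Chioma first takes €200,000, leaving a balance of €54,000. Chioma then takes one-third of the balance (€18,000), for a total of €218,000. The remaining €36,000 passes to the descendants.
The descendants' portion (€36,000) is divided into 3 shares of €12,000: Ottilie and Tamsin each take €12,000; Fionn's €12,000 share passes to Fionn's issue.
Fionn's share (€12,000) is divided into 2 shares of €6,000: Teodor and Oskar each take €6,000.

Teodor receives €6,000.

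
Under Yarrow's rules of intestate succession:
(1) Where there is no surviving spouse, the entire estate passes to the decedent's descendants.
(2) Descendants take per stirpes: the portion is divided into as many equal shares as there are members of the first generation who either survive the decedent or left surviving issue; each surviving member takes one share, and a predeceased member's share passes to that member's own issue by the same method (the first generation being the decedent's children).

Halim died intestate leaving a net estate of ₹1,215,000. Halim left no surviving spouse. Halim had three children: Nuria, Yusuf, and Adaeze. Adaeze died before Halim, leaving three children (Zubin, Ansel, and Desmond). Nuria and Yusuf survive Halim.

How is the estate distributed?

The entire ₹1,215,000 passes to the descendants.
That amount (₹1,215,000) is divided into 3 shares of ₹405,000: Nuria and Yusuf each take ₹405,000; Adaeze's ₹405,000 share passes to Adaeze's issue.
Adaeze's share (₹405,000) is divided into 3 shares of ₹135,000: Zubin, Ansel, and Desmond each take ₹135,000.

Nuria: ₹405,000; Yusuf: ₹405,000; Zubin: ₹135,000; Ansel: ₹135,000; Desmond: ₹135,000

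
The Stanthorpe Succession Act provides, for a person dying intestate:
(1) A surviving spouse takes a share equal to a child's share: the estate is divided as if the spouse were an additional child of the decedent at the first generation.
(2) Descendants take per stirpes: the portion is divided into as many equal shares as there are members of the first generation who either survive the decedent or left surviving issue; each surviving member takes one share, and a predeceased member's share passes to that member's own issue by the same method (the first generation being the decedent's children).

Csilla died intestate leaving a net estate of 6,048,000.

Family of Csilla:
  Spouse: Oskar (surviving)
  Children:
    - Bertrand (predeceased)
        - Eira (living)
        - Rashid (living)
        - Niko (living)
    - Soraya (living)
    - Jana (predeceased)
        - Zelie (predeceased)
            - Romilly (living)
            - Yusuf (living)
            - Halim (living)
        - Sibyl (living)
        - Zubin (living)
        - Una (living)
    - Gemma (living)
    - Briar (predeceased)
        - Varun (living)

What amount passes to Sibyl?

The spouse counts as an additional share at the children's level, so there are 6 primary shares of 1,008,000. Oskar takes one such share (1,008,000).
The children's combined portion (5,040,000) is divided into 5 shares of 1,008,000: Soraya and Gemma each take 1,008,000; Bertrand's 1,008,000 share passes to Bertrand's issue; Jana's 1,008,000 share passes to Jana's issue; Briar's 1,008,000 share passes to Briar's issue.
Bertrand's share (1,008,000) is divided into 3 shares of 336,000: Eira, Rashid, and Niko each take 336,000.
Jana's share (1,008,000) is divided into 4 shares of 252,000: Sibyl, Zubin, and Una each take 252,000; Zelie's 252,000 share passes to Zelie's issue.
Zelie's share (252,000) is divided into 3 shares of 84,000: Romilly, Yusuf, and Halim each take 84,000.
Briar's share (1,008,000) passes entirely to Varun.

Sibyl receives 252,000.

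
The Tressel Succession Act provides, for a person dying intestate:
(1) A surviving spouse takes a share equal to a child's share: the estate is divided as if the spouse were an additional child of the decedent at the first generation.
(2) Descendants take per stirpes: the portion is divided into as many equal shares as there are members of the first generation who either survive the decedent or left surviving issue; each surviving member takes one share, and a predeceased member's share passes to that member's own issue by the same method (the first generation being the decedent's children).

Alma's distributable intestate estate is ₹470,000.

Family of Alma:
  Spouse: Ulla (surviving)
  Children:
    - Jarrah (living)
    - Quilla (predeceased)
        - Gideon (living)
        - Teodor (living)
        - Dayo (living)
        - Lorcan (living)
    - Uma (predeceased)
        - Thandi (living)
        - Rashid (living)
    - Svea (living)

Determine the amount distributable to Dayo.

The spouse counts as an additional share at the children's level, so there are 5 primary shares of ₹94,000. Ulla takes one such share (₹94,000).
The children's combined portion (₹376,000) is divided into 4 shares of ₹94,000: Jarrah and Svea each take ₹94,000; Quilla's ₹94,000 share passes to Quilla's issue; Uma's ₹94,000 share passes to Uma's issue.
Quilla's share (₹94,000) is divided into 4 shares of ₹23,500: Gideon, Teodor, Dayo, and Lorcan each take ₹23,500.
Uma's share (₹94,000) is divided into 2 shares of ₹47,000: Thandi and Rashid each take ₹47,000.

Dayo receives ₹23,500.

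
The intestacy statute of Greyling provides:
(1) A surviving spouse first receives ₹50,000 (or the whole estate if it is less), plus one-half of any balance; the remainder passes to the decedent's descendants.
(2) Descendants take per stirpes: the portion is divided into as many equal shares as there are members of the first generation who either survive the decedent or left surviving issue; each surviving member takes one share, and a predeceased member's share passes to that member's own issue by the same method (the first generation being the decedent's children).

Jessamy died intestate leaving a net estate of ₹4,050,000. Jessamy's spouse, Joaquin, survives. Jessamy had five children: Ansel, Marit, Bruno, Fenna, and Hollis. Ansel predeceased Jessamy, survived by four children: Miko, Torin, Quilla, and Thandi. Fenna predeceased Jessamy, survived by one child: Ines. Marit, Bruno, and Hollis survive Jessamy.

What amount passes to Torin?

Torin receives ₹100,000.

Joaquin first takes ₹50,000, leaving a balance of ₹4,000,000. Joaquin then takes one-half of the balance (₹2,000,000), for a total of ₹2,050,000. The remaining ₹2,000,000 passes to the descendants.
The descendants' portion (₹2,000,000) is divided into 5 shares of ₹400,000: Marit, Bruno, and Hollis each take ₹400,000; Ansel's ₹400,000 share passes to Ansel's issue; Fenna's ₹400,000 share passes to Fenna's issue.
Ansel's share (₹400,000) is divided into 4 shares of ₹100,000: Miko, Torin, Quilla, and Thandi each take ₹100,000.
Fenna's share (₹400,000) passes entirely to Ines.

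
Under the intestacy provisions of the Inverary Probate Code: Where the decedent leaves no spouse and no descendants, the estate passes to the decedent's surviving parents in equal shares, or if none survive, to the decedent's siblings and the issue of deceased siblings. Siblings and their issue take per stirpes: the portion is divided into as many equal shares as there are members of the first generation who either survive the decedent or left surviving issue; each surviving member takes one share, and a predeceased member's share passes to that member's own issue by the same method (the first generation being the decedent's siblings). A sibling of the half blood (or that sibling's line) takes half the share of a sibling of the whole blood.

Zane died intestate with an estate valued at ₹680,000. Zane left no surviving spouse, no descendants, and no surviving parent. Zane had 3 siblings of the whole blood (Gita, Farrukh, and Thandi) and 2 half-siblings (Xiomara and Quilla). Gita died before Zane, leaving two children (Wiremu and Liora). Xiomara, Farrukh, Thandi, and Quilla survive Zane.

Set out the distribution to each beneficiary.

Wiremu: ₹85,000; Liora: ₹85,000; Xiomara: ₹85,000; Farrukh: ₹170,000; Thandi: ₹170,000; Quilla: ₹85,000

The entire ₹680,000 passes to the siblings and their issue.
Counting each half-blood sibling's line as half a unit, there are 4 units in ₹680,000, so one unit is ₹170,000. Whole-blood lines (Gita, Farrukh, and Thandi) take ₹170,000 each; half-blood lines (Xiomara and Quilla) take ₹85,000 each.
Gita's share (₹170,000) is divided into 2 shares of ₹85,000: Wiremu and Liora each take ₹85,000.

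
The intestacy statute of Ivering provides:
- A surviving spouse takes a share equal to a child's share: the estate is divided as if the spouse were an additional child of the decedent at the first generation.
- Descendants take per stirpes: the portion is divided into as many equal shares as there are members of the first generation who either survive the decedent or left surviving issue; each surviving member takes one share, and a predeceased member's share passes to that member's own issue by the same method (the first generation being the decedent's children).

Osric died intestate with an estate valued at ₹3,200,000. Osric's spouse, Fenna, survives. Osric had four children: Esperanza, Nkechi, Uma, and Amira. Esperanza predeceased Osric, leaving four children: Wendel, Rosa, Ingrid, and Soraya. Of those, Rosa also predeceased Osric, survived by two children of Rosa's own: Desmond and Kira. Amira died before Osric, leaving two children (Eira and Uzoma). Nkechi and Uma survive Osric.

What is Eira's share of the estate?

The spouse counts as an additional share at the children's level, so there are 5 primary shares of ₹640,000. Fenna takes one such share (₹640,000).
The children's combined portion (₹2,560,000) is divided into 4 shares of ₹640,000: Nkechi and Uma each take ₹640,000; Esperanza's ₹640,000 share passes to Esperanza's issue; Amira's ₹640,000 share passes to Amira's issue.
Esperanza's share (₹640,000) is divided into 4 shares of ₹160,000: Wendel, Ingrid, and Soraya each take ₹160,000; Rosa's ₹160,000 share passes to Rosa's issue.
Rosa's share (₹160,000) is divided into 2 shares of ₹80,000: Desmond and Kira each take ₹80,000.
Amira's share (₹640,000) is divided into 2 shares of ₹320,000: Eira and Uzoma each take ₹320,000.

Eira receives ₹320,000.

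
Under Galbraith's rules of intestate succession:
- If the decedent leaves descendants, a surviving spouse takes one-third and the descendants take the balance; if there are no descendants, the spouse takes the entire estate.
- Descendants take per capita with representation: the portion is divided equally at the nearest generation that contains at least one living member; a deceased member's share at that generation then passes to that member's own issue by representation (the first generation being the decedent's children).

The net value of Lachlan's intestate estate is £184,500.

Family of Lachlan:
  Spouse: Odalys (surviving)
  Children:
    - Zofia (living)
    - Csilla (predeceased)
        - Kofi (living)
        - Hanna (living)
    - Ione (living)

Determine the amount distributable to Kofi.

Kofi receives £20,500.

Odalys takes one-third of £184,500 = £61,500. The remaining £123,000 passes to the descendants.
The descendants' portion (£123,000) is divided into 3 shares of £41,000: Zofia and Ione each take £41,000; Csilla's £41,000 share passes to Csilla's issue.
Csilla's share (£41,000) is divided into 2 shares of £20,500: Kofi and Hanna each take £20,500.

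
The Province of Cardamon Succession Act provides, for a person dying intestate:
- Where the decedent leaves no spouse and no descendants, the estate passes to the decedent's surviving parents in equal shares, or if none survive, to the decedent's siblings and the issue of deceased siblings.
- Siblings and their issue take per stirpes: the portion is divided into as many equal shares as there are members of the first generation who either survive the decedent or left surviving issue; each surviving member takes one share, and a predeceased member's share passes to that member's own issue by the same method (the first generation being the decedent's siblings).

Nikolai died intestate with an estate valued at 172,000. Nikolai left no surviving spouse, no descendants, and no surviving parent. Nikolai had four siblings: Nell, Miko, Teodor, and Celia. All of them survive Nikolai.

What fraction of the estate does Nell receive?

The entire 172,000 passes to the siblings and their issue.
That amount (172,000) is divided into 4 shares of 43,000: Nell, Miko, Teodor, and Celia each take 43,000.

Nell receives 1/4 of the estate.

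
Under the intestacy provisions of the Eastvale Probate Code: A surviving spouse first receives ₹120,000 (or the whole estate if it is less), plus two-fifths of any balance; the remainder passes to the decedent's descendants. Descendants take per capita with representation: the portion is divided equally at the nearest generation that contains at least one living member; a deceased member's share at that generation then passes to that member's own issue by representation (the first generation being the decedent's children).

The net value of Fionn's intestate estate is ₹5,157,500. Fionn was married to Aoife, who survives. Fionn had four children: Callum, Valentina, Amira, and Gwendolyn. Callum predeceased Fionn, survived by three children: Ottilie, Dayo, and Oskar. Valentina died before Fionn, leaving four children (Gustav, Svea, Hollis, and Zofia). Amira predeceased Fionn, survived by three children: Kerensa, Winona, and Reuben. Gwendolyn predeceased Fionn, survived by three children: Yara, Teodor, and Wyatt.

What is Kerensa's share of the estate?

Kerensa receives ₹232,500.

Aoife first takes ₹120,000, leaving a balance of ₹5,037,500. Aoife then takes two-fifths of the balance (₹2,015,000), for a total of ₹2,135,000. The remaining ₹3,022,500 passes to the descendants.
No child survives, so the initial division is made at the grandchildren's generation.
The descendants' portion (₹3,022,500) is divided into 13 shares of ₹232,500: Ottilie, Dayo, Oskar, Gustav, Svea, Hollis, Zofia, Kerensa, Winona, Reuben, Yara, Teodor, and Wyatt each take ₹232,500.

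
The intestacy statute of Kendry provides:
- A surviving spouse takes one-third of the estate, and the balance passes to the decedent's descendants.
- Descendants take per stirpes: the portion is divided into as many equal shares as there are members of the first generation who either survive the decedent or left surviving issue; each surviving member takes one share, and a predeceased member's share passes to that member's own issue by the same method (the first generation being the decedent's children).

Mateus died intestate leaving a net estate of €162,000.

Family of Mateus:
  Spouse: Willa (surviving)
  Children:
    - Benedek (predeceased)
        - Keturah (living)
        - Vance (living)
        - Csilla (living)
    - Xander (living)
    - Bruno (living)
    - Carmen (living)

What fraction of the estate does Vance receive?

Vance receives 1/18 of the estate.

Willa takes one-third of €162,000 = €54,000. The remaining €108,000 passes to the descendants.
The descendants' portion (€108,000) is divided into 4 shares of €27,000: Xander, Bruno, and Carmen each take €27,000; Benedek's €27,000 share passes to Benedek's issue.
Benedek's share (€27,000) is divided into 3 shares of €9,000: Keturah, Vance, and Csilla each take €9,000.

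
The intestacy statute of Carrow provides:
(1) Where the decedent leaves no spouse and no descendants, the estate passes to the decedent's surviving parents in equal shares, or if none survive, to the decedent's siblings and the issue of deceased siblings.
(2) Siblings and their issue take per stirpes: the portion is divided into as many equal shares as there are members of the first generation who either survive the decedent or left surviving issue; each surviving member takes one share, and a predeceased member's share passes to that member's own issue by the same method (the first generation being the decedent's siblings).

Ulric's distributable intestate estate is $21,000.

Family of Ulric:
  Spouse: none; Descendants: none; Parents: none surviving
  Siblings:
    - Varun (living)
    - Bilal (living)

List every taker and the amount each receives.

Varun: $10,500; Bilal: $10,500

The entire $21,000 passes to the siblings and their issue.
That amount ($21,000) is divided into 2 shares of $10,500: Varun and Bilal each take $10,500.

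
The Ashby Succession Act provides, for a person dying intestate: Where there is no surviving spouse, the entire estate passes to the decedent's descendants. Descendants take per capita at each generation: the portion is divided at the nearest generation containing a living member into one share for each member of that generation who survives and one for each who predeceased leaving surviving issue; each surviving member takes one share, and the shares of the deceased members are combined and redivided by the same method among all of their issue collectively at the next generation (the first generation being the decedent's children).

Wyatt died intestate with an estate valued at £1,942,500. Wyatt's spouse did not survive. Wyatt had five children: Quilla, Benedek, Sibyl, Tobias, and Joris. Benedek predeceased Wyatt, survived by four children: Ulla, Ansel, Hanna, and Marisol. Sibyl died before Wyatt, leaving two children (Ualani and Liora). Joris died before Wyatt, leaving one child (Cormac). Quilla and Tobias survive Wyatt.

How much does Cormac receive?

The entire £1,942,500 passes to the descendants.
That amount (£1,942,500) is divided at the children's generation into 5 shares of £388,500. Quilla and Tobias each take £388,500. The 3 shares of the deceased (Benedek, Sibyl, and Joris) are combined into a pool of £1,165,500.
That pool (£1,165,500) is divided at the grandchildren's generation equally among Ulla, Ansel, Hanna, Marisol, Ualani, Liora, and Cormac: £166,500 each.

Cormac receives £166,500.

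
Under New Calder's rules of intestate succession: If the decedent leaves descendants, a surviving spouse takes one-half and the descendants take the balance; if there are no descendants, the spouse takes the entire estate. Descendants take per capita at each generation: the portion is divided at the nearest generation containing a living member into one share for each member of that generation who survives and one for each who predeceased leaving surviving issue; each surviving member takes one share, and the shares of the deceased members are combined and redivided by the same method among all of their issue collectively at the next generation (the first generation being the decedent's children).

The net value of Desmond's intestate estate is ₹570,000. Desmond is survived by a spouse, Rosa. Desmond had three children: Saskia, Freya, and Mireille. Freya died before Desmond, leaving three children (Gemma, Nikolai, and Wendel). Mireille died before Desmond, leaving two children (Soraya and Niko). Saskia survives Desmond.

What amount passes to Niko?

Rosa takes one-half of ₹570,000 = ₹285,000. The remaining ₹285,000 passes to the descendants.
The descendants' portion (₹285,000) is divided at the children's generation into 3 shares of ₹95,000. Saskia takes ₹95,000. The 2 shares of the deceased (Freya and Mireille) are combined into a pool of ₹190,000.
That pool (₹190,000) is divided at the grandchildren's generation equally among Gemma, Nikolai, Wendel, Soraya, and Niko: ₹38,000 each.

Niko receives ₹38,000.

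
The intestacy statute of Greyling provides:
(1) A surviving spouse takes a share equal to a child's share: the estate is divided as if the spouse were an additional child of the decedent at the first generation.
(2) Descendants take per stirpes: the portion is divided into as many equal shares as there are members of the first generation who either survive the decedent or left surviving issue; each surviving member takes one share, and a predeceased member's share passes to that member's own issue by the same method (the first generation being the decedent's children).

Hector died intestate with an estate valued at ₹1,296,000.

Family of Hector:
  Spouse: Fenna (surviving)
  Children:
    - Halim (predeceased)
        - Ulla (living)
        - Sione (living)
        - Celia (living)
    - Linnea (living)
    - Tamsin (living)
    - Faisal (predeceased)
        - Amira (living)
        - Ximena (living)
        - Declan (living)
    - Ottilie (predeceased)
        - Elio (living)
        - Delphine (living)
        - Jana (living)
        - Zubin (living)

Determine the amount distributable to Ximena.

Ximena receives ₹72,000.

The spouse counts as an additional share at the children's level, so there are 6 primary shares of ₹216,000. Fenna takes one such share (₹216,000).
The children's combined portion (₹1,080,000) is divided into 5 shares of ₹216,000: Linnea and Tamsin each take ₹216,000; Halim's ₹216,000 share passes to Halim's issue; Faisal's ₹216,000 share passes to Faisal's issue; Ottilie's ₹216,000 share passes to Ottilie's issue.
Halim's share (₹216,000) is divided into 3 shares of ₹72,000: Ulla, Sione, and Celia each take ₹72,000.
Faisal's share (₹216,000) is divided into 3 shares of ₹72,000: Amira, Ximena, and Declan each take ₹72,000.
Ottilie's share (₹216,000) is divided into 4 shares of ₹54,000: Elio, Delphine, Jana, and Zubin each take ₹54,000.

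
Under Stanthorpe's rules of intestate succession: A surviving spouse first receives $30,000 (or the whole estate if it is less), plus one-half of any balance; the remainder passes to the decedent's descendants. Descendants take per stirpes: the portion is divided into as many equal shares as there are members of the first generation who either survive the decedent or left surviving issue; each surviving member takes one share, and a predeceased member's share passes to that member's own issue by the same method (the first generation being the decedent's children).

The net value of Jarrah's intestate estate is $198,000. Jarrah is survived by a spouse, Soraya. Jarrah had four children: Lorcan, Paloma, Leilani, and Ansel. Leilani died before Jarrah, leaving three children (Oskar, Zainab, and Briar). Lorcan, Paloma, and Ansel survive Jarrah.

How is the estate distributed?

Soraya first takes $30,000, leaving a balance of $168,000. Soraya then takes one-half of the balance ($84,000), for a total of $114,000. The remaining $84,000 passes to the descendants.
The descendants' portion ($84,000) is divided into 4 shares of $21,000: Lorcan, Paloma, and Ansel each take $21,000; Leilani's $21,000 share passes to Leilani's issue.
Leilani's share ($21,000) is divided into 3 shares of $7,000: Oskar, Zainab, and Briar each take $7,000.

Soraya: $114,000; Lorcan: $21,000; Paloma: $21,000; Oskar: $7,000; Zainab: $7,000; Briar: $7,000; Ansel: $21,000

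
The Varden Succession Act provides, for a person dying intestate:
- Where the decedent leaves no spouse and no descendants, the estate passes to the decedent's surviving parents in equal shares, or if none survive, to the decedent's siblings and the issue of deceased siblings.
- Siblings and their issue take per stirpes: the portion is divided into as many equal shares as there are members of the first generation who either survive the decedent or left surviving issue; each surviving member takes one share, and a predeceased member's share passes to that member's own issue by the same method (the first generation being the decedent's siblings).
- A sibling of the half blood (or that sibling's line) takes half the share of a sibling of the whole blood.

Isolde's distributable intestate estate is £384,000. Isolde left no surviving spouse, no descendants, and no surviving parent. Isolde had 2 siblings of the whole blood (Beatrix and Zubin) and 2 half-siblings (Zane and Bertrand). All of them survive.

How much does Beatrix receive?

Beatrix receives £128,000.

The entire £384,000 passes to the siblings and their issue.
Counting each half-blood sibling's line as half a unit, there are 3 units in £384,000, so one unit is £128,000. Whole-blood lines (Beatrix and Zubin) take £128,000 each; half-blood lines (Zane and Bertrand) take £64,000 each.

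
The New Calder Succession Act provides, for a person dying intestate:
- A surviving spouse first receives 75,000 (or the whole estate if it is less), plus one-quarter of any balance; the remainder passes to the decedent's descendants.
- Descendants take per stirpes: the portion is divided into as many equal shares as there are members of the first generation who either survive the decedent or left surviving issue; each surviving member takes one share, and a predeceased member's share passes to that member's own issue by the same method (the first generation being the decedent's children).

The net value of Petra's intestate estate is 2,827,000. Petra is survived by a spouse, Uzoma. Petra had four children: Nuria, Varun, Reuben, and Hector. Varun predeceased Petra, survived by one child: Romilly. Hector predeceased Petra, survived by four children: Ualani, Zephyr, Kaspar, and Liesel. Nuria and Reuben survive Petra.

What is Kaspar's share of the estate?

Uzoma first takes 75,000, leaving a balance of 2,752,000. Uzoma then takes one-quarter of the balance (688,000), for a total of 763,000. The remaining 2,064,000 passes to the descendants.
The descendants' portion (2,064,000) is divided into 4 shares of 516,000: Nuria and Reuben each take 516,000; Varun's 516,000 share passes to Varun's issue; Hector's 516,000 share passes to Hector's issue.
Varun's share (516,000) passes entirely to Romilly.
Hector's share (516,000) is divided into 4 shares of 129,000: Ualani, Zephyr, Kaspar, and Liesel each take 129,000.

Kaspar receives 129,000.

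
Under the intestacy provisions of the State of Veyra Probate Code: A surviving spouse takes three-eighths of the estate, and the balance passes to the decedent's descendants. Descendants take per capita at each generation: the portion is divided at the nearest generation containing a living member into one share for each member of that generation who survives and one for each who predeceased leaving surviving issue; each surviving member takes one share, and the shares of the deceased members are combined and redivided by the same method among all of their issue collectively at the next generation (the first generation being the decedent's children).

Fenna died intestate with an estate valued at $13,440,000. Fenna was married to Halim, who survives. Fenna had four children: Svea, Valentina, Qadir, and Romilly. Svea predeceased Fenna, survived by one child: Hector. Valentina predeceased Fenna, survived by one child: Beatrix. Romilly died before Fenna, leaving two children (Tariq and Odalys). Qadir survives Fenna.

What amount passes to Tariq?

Tariq receives $1,575,000.

Halim takes three-eighths of $13,440,000 = $5,040,000. The remaining $8,400,000 passes to the descendants.
The descendants' portion ($8,400,000) is divided at the children's generation into 4 shares of $2,100,000. Qadir takes $2,100,000. The 3 shares of the deceased (Svea, Valentina, and Romilly) are combined into a pool of $6,300,000.
That pool ($6,300,000) is divided at the grandchildren's generation equally among Hector, Beatrix, Tariq, and Odalys: $1,575,000 each.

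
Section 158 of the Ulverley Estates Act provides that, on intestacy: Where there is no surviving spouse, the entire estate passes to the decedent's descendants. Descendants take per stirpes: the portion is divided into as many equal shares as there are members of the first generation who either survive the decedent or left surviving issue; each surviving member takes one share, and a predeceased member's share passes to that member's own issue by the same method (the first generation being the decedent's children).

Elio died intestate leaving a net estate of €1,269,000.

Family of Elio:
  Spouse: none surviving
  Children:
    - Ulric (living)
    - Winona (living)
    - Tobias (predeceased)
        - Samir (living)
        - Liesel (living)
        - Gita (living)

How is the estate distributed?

The entire €1,269,000 passes to the descendants.
That amount (€1,269,000) is divided into 3 shares of €423,000: Ulric and Winona each take €423,000; Tobias's €423,000 share passes to Tobias's issue.
Tobias's share (€423,000) is divided into 3 shares of €141,000: Samir, Liesel, and Gita each take €141,000.

Ulric: €423,000; Winona: €423,000; Samir: €141,000; Liesel: €141,000; Gita: €141,000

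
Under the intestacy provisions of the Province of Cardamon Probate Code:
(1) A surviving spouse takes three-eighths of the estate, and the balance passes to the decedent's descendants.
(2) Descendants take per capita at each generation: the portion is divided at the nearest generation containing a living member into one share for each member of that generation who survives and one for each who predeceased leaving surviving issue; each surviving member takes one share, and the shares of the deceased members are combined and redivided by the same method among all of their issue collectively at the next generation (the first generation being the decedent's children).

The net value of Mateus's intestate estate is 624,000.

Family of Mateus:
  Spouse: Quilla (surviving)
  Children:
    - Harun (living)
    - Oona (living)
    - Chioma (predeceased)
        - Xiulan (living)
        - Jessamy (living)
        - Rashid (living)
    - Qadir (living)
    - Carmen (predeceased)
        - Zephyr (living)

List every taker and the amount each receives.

Quilla: 234,000; Harun: 78,000; Oona: 78,000; Xiulan: 39,000; Jessamy: 39,000; Rashid: 39,000; Qadir: 78,000; Zephyr: 39,000

Quilla takes three-eighths of 624,000 = 234,000. The remaining 390,000 passes to the descendants.
The descendants' portion (390,000) is divided at the children's generation into 5 shares of 78,000. Harun, Oona, and Qadir each take 78,000. The 2 shares of the deceased (Chioma and Carmen) are combined into a pool of 156,000.
That pool (156,000) is divided at the grandchildren's generation equally among Xiulan, Jessamy, Rashid, and Zephyr: 39,000 each.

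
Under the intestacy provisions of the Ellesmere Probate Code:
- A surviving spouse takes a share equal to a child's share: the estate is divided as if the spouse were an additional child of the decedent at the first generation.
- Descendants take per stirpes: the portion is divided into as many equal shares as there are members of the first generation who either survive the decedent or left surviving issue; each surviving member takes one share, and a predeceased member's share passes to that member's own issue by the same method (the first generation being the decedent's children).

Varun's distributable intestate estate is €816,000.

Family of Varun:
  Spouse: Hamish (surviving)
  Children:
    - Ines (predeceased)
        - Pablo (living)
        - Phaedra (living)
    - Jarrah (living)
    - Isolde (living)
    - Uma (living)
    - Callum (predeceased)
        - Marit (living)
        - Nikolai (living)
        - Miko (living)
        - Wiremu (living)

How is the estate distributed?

Hamish: €136,000; Pablo: €68,000; Phaedra: €68,000; Jarrah: €136,000; Isolde: €136,000; Uma: €136,000; Marit: €34,000; Nikolai: €34,000; Miko: €34,000; Wiremu: €34,000

The spouse counts as an additional share at the children's level, so there are 6 primary shares of €136,000. Hamish takes one such share (€136,000).
The children's combined portion (€680,000) is divided into 5 shares of €136,000: Jarrah, Isolde, and Uma each take €136,000; Ines's €136,000 share passes to Ines's issue; Callum's €136,000 share passes to Callum's issue.
Ines's share (€136,000) is divided into 2 shares of €68,000: Pablo and Phaedra each take €68,000.
Callum's share (€136,000) is divided into 4 shares of €34,000: Marit, Nikolai, Miko, and Wiremu each take €34,000.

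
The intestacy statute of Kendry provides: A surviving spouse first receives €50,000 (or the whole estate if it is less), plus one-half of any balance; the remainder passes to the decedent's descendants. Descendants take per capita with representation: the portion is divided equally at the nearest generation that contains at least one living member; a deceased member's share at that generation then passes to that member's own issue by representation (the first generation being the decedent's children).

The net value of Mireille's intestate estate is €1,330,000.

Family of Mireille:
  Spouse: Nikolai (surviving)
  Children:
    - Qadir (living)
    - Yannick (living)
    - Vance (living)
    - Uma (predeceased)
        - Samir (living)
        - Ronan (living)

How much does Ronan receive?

Nikolai first takes €50,000, leaving a balance of €1,280,000. Nikolai then takes one-half of the balance (€640,000), for a total of €690,000. The remaining €640,000 passes to the descendants.
The descendants' portion (€640,000) is divided into 4 shares of €160,000: Qadir, Yannick, and Vance each take €160,000; Uma's €160,000 share passes to Uma's issue.
Uma's share (€160,000) is divided into 2 shares of €80,000: Samir and Ronan each take €80,000.

Ronan receives €80,000.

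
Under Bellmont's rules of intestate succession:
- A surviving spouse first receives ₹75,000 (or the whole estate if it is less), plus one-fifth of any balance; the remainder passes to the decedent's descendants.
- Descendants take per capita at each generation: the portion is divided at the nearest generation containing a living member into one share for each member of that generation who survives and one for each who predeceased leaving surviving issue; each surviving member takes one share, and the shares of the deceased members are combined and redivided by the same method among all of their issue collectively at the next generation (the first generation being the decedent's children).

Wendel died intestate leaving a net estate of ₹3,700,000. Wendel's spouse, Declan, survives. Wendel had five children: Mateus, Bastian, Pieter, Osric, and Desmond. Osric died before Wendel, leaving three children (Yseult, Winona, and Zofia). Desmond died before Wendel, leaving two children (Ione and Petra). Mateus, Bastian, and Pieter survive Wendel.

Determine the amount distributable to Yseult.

Declan first takes ₹75,000, leaving a balance of ₹3,625,000. Declan then takes one-fifth of the balance (₹725,000), for a total of ₹800,000. The remaining ₹2,900,000 passes to the descendants.
The descendants' portion (₹2,900,000) is divided at the children's generation into 5 shares of ₹580,000. Mateus, Bastian, and Pieter each take ₹580,000. The 2 shares of the deceased (Osric and Desmond) are combined into a pool of ₹1,160,000.
That pool (₹1,160,000) is divided at the grandchildren's generation equally among Yseult, Winona, Zofia, Ione, and Petra: ₹232,000 each.

Yseult receives ₹232,000.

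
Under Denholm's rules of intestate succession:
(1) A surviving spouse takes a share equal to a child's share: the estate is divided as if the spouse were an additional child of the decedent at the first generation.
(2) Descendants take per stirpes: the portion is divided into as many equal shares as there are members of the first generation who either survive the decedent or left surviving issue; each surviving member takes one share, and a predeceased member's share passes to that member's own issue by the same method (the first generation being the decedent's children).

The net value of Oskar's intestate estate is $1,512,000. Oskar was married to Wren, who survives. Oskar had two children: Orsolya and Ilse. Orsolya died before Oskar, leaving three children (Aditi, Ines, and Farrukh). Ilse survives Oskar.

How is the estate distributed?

The spouse counts as an additional share at the children's level, so there are 3 primary shares of $504,000. Wren takes one such share ($504,000).
The children's combined portion ($1,008,000) is divided into 2 shares of $504,000: Ilse takes $504,000; Orsolya's $504,000 share passes to Orsolya's issue.
Orsolya's share ($504,000) is divided into 3 shares of $168,000: Aditi, Ines, and Farrukh each take $168,000.

Wren: $504,000; Aditi: $168,000; Ines: $168,000; Farrukh: $168,000; Ilse: $504,000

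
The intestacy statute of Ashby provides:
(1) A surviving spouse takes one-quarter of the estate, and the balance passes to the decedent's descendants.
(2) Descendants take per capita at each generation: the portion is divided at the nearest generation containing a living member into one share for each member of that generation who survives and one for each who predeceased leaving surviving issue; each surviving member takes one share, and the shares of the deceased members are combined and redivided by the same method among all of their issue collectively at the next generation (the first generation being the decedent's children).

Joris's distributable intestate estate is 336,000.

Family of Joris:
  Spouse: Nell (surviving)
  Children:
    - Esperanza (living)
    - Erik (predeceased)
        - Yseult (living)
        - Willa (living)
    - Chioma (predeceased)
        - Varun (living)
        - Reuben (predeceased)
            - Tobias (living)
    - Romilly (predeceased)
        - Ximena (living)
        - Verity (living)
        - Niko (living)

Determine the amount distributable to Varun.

Nell takes one-quarter of 336,000 = 84,000. The remaining 252,000 passes to the descendants.
The descendants' portion (252,000) is divided at the children's generation into 4 shares of 63,000. Esperanza takes 63,000. The 3 shares of the deceased (Erik, Chioma, and Romilly) are combined into a pool of 189,000.
That pool (189,000) is divided at the grandchildren's generation into 7 shares of 27,000. Yseult, Willa, Varun, Ximena, Verity, and Niko each take 27,000. The remaining share for the deceased Reuben (27,000) is carried to the next generation.
That pool (27,000) passes entirely to Tobias, the sole taker at the great-grandchildren's generation.

Varun receives 27,000.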